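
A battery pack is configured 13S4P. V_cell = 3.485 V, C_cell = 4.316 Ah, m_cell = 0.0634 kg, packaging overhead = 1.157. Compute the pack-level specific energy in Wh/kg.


Step 1: V_pack = 13 * 3.485 = 45.305 V
Step 2: C_pack = 4 * 4.316 = 17.264 Ah
Step 3: E_pack = V_pack * C_pack = 45.305 * 17.264 = 782.15 Wh
Step 4: m_pack = 13 * 4 * 0.0634 * 1.157 = 3.8144 kg
Step 5: ED = E_pack / m_pack = 782.15 / 3.8144 = 205.1 Wh/kg

205.1 Wh/kg


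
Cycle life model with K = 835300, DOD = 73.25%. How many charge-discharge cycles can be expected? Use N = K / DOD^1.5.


DOD^1.5 = 626.92
N = K / DOD^1.5 = 835300 / 626.92 = 1332

1332 cycles


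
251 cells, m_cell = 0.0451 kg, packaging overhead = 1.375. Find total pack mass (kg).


m_pack = n * m_cell * overhead = 251 * 0.0451 * 1.375 = 15.57 kg

15.57 kg


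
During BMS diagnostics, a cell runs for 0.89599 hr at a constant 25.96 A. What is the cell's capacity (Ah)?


C = I * t = 25.96 * 0.89599 = 23.26 Ah

23.26 Ah


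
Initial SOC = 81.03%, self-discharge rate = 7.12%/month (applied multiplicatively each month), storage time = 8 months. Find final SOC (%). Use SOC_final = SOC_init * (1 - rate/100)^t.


Monthly retention factor = 1 - 7.12/100 = 0.9288
Over 8 months: factor^8 = 0.55383
SOC_final = 81.03 * 0.55383 = 44.88%

44.88%


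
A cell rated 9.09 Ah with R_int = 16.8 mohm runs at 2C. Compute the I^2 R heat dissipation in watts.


Convert: R = 16.8 mohm = 0.0168 ohm
Step 1: I = C_rate * capacity = 2 * 9.09 = 18.18 A
Step 2: Q = I^2 * R = 18.18^2 * 0.0168 = 330.51 * 0.0168 = 5.553 W

5.553 W


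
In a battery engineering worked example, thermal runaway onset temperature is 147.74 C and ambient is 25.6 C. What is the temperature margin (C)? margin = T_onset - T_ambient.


Safety margin = 147.74 C - 25.6 C = 122.14 C

122.14 C


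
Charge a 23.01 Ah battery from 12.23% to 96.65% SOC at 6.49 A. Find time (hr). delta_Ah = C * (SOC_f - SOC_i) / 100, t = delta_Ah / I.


Step 1: dSOC = 96.65% - 12.23% = 84.42%
Step 2: delta_Ah = 23.01 * 84.42 / 100 = 19.425 Ah
Step 3: t = 19.425 / 6.49 = 2.993 hr

2.993 hr


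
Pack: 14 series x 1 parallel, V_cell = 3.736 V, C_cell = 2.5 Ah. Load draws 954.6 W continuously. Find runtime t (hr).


Step 1: E_pack = Ns * V_cell * Np * C_cell = 14 * 3.736 * 1 * 2.5 = 130.76 Wh
Step 2: t = E_pack / P = 130.76 / 954.6 = 0.1370 hr

0.1370 hr


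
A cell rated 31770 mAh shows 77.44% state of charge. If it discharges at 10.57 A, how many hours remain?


Convert: C_total = 31770 mAh = 31.77 Ah
Step 1: remaining = SOC/100 * C_total = 77.44/100 * 31.77 = 24.603 Ah
Step 2: t = remaining / I = 24.603 / 10.57 = 2.328 hr

2.328 hr


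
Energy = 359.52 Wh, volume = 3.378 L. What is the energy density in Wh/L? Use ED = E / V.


ED = E / V = 359.52 / 3.378 = 106.4 Wh/L

106.4 Wh/L


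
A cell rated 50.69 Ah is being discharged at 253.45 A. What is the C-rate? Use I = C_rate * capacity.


C_rate = I / capacity = 253.45 / 50.69 = 5C

5C


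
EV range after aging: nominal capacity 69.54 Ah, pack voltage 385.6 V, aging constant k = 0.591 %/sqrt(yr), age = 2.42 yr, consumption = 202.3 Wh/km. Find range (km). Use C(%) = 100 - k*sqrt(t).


Step 1: capacity retention = 100 - 0.591 * sqrt(2.42) = 100 - 0.591 * 1.5556 = 99.081%
Step 2: C_now = 69.54 * 99.081/100 = 68.901 Ah
Step 3: E_pack = V * C_now = 385.6 * 68.901 = 26568 Wh
Step 4: range = E_pack / consumption = 26568 / 202.3 = 131.3 km

131.3 km


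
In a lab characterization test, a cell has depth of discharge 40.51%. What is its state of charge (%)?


SOC = 100 - DOD = 100 - 40.51 = 59.49%

59.49%


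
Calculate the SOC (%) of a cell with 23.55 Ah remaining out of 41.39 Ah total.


SOC = (remaining / total) * 100 = (23.55 / 41.39) * 100 = 56.90%

56.90%


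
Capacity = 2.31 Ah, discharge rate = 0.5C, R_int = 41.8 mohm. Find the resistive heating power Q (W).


Convert: R = 41.8 mohm = 0.0418 ohm
Step 1: I = C_rate * capacity = 0.5 * 2.31 = 1.155 A
Step 2: Q = I^2 * R = 1.155^2 * 0.0418 = 1.334 * 0.0418 = 0.05576 W

0.05576 W


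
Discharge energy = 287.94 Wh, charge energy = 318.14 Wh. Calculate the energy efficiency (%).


Round-trip efficiency = 287.94/318.14 * 100% = 90.51%

90.51%


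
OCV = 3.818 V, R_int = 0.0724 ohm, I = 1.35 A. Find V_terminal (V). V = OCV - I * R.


V = OCV - I*R = 3.818 - 1.35 * 0.0724 = 3.720 V

3.720 V


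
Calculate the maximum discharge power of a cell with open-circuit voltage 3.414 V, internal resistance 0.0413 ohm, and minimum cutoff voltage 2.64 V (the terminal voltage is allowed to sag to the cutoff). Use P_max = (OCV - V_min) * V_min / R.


P_max = (OCV - V_min) * V_min / R = (3.414 - 2.64) * 2.64 / 0.0413 = 0.774 * 2.64 / 0.0413 = 49.48 W

49.48 W


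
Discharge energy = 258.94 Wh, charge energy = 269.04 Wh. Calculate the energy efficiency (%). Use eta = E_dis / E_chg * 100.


eta_e = E_dis / E_chg * 100 = 258.94 / 269.04 * 100 = 96.25%

96.25%


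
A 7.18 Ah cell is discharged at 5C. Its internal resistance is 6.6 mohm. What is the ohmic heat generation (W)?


Convert: R = 6.6 mohm = 0.0066 ohm
Step 1: I = C_rate * capacity = 5 * 7.18 = 35.9 A
Step 2: Q = I^2 * R = 35.9^2 * 0.0066 = 1288.8 * 0.0066 = 8.506 W

8.506 W


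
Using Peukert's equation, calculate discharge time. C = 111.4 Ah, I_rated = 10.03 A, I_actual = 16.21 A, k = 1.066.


t_rated = C / I_rated = 111.4 / 10.03 = 11.107 hr
(I_rated/I)^k = (0.61875)^1.066 = 0.59945
t = t_rated * (I_rated/I)^k = 11.107 * 0.59945 = 6.658 hr

6.658 hr


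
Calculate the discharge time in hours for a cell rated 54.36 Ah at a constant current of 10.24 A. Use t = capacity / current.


t = capacity / current = 54.36 / 10.24 = 5.309 hr

5.309 hr


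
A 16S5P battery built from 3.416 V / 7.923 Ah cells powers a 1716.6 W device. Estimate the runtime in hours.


Step 1: E_pack = Ns * V_cell * Np * C_cell = 16 * 3.416 * 5 * 7.923 = 2165.2 Wh
Step 2: t = E_pack / P = 2165.2 / 1716.6 = 1.261 hr

1.261 hr


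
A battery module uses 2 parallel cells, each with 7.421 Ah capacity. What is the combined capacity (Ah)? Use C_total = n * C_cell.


C_total = 2 * 7.421 = 14.842 Ah

14.842 Ah


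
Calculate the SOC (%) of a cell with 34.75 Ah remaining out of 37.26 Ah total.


SOC = (remaining / total) * 100 = (34.75 / 37.26) * 100 = 93.26%

93.26%


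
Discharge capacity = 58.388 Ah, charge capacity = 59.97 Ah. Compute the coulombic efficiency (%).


eta_c = Q_dis / Q_chg * 100 = 58.388 / 59.97 * 100 = 97.36%

97.36%


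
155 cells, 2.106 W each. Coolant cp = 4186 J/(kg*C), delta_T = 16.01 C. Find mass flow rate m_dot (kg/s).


Step 1: Total heat Q = 155 * 2.106 W = 326.43 W
Step 2: denom = cp * dT = 4186 * 16.01 = 67018
Step 3: m_dot = 326.43 / 67018 = 0.004871 kg/s

0.004871 kg/s


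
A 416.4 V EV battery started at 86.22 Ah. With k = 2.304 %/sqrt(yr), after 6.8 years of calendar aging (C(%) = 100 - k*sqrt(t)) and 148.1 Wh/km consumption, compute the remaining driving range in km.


Step 1: capacity retention = 100 - 2.304 * sqrt(6.8) = 100 - 2.304 * 2.6077 = 93.992%
Step 2: C_now = 86.22 * 93.992/100 = 81.04 Ah
Step 3: E_pack = V * C_now = 416.4 * 81.04 = 33745 Wh
Step 4: range = E_pack / consumption = 33745 / 148.1 = 227.9 km

227.9 km


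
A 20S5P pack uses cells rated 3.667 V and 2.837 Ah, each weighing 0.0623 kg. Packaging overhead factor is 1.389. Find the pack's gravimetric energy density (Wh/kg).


Step 1: V_pack = 20 * 3.667 = 73.34 V
Step 2: C_pack = 5 * 2.837 = 14.185 Ah
Step 3: E_pack = V_pack * C_pack = 73.34 * 14.185 = 1040.3 Wh
Step 4: m_pack = 20 * 5 * 0.0623 * 1.389 = 8.6535 kg
Step 5: ED = E_pack / m_pack = 1040.3 / 8.6535 = 120.2 Wh/kg

120.2 Wh/kg


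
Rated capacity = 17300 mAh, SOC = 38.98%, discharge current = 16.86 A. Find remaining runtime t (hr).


Convert: C_total = 17300 mAh = 17.3 Ah
Step 1: remaining = SOC/100 * C_total = 38.98/100 * 17.3 = 6.7435 Ah
Step 2: t = remaining / I = 6.7435 / 16.86 = 0.4000 hr

0.4000 hr


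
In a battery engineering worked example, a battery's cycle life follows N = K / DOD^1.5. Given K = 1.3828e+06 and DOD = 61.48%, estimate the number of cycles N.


Step 1: DOD^1.5 = 61.48^1.5 = 482.06
Step 2: N = 1.3828e+06 / 482.06 = 2869 cycles

2869 cycles


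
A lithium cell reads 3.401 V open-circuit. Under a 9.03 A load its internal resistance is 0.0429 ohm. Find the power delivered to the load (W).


Step 1: V_terminal = OCV - I*R = 3.401 - 9.03 * 0.0429 = 3.0136 V
Step 2: P_out = V_terminal * I = 3.0136 * 9.03 = 27.21 W

27.21 W


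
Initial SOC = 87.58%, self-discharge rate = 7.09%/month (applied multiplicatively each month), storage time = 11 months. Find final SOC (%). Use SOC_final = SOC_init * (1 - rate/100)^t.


Monthly retention factor = 1 - 7.09/100 = 0.9291
Over 11 months: factor^11 = 0.44534
SOC_final = 87.58 * 0.44534 = 39.00%

39.00%


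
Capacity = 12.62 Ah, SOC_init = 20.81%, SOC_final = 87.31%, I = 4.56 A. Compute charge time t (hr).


delta_Ah = 12.62 * (87.31 - 20.81) / 100 = 8.3923 Ah
t = delta_Ah / I = 8.3923 / 4.56 = 1.840 hr

1.840 hr


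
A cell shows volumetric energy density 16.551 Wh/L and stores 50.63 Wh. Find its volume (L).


V = E / ED = 50.63 / 16.551 = 3.059 L

3.059 L


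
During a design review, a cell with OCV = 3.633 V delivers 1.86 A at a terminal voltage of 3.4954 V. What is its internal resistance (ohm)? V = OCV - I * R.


R = (OCV - V) / I = (3.633 - 3.4954) / 1.86 = 0.07398 ohm

0.07398 ohm


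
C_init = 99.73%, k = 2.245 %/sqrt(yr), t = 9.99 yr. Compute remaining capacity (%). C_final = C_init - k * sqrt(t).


Step 1: sqrt(9.99 yr) = 3.1607
Step 2: drop = 2.245 * 3.1607 = 7.0958
Step 3: C_final = 99.73 - 7.0958 = 92.63%

92.63%


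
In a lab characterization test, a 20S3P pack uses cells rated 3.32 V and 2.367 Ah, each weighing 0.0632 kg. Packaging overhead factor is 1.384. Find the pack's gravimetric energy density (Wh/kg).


Step 1: V_pack = 20 * 3.32 = 66.4 V
Step 2: C_pack = 3 * 2.367 = 7.101 Ah
Step 3: E_pack = V_pack * C_pack = 66.4 * 7.101 = 471.51 Wh
Step 4: m_pack = 20 * 3 * 0.0632 * 1.384 = 5.2481 kg
Step 5: ED = E_pack / m_pack = 471.51 / 5.2481 = 89.84 Wh/kg

89.84 Wh/kg


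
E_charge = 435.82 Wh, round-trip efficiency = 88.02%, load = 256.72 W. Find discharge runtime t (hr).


Step 1: E_discharge = eta/100 * E_charge = 88.02/100 * 435.82 = 383.61 Wh
Step 2: t = E_discharge / P = 383.61 / 256.72 = 1.494 hr

1.494 hr


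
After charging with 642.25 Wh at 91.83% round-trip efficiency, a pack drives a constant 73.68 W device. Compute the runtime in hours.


Step 1: E_discharge = eta/100 * E_charge = 91.83/100 * 642.25 = 589.78 Wh
Step 2: t = E_discharge / P = 589.78 / 73.68 = 8.005 hr

8.005 hr


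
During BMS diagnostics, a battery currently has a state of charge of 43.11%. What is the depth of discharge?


Complement of SOC: DOD = 100% - 43.11% = 56.89%

56.89%


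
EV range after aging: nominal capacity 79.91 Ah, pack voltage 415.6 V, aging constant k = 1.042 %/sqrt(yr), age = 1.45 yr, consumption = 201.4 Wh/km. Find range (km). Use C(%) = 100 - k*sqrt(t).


Step 1: capacity retention = 100 - 1.042 * sqrt(1.45) = 100 - 1.042 * 1.2042 = 98.745%
Step 2: C_now = 79.91 * 98.745/100 = 78.907 Ah
Step 3: E_pack = V * C_now = 415.6 * 78.907 = 32794 Wh
Step 4: range = E_pack / consumption = 32794 / 201.4 = 162.8 km

162.8 km


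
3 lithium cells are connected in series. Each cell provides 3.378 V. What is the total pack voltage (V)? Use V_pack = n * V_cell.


V_pack = n * V_cell = 3 * 3.378 = 10.134 V

10.134 V


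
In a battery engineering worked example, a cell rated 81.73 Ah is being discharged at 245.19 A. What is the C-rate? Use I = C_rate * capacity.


C_rate = I / capacity = 245.19 / 81.73 = 3C

3C


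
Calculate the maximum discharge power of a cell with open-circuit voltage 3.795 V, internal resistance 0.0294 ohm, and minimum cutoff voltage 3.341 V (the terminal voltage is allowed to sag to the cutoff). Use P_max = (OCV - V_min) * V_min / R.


dV = OCV - V_min = 0.454 V (so I_max = dV / R)
P_max = dV * V_min / R = 0.454 * 3.341 / 0.0294 = 51.59 W

51.59 W


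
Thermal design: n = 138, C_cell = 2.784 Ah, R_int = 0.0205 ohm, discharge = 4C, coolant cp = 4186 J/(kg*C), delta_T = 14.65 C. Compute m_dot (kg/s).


Step 1: I = 4 * 2.784 = 11.136 A
Step 2: Q_cell = I^2 * R = 11.136^2 * 0.0205 = 2.5422 W
Step 3: Q_total = 138 * 2.5422 = 350.82 W
Step 4: m_dot = Q_total / (cp * dT) = 350.82 / (4186 * 14.65) = 0.005721 kg/s

0.005721 kg/s


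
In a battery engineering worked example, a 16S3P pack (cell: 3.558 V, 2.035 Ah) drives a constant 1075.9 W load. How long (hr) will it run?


Step 1: E_pack = Ns * V_cell * Np * C_cell = 16 * 3.558 * 3 * 2.035 = 347.55 Wh
Step 2: t = E_pack / P = 347.55 / 1075.9 = 0.3230 hr

0.3230 hr


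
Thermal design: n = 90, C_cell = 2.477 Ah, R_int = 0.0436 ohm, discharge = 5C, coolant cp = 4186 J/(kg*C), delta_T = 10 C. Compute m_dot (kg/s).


Step 1: I = 5 * 2.477 = 12.385 A
Step 2: Q_cell = I^2 * R = 12.385^2 * 0.0436 = 6.6877 W
Step 3: Q_total = 90 * 6.6877 = 601.89 W
Step 4: m_dot = Q_total / (cp * dT) = 601.89 / (4186 * 10) = 0.01438 kg/s

0.01438 kg/s


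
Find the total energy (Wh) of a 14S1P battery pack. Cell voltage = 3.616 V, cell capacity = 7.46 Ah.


E = Ns * Vcell * Np * Ccell = 14 * 3.616 * 1 * 7.46 = 377.7 Wh

377.7 Wh


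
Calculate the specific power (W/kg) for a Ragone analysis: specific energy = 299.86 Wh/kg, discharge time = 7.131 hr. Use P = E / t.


Specific power = 299.86 Wh/kg / 7.131 hr = 42.05 W/kg

42.05 W/kg


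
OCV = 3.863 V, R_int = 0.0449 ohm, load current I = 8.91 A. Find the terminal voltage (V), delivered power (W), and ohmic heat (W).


Step 1: V_terminal = OCV - I*R = 3.863 - 8.91 * 0.0449 = 3.4629 V
Step 2: P_out = V_terminal * I = 3.4629 * 8.91 = 30.85 W
Step 3: Q = I^2 * R = 8.91^2 * 0.0449 = 3.565 W

V=3.4629 V, P=30.85 W, Q=3.565 W


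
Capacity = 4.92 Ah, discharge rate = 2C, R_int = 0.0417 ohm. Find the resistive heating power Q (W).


Step 1: I = C_rate * capacity = 2 * 4.92 = 9.84 A
Step 2: Q = I^2 * R = 9.84^2 * 0.0417 = 96.826 * 0.0417 = 4.038 W

4.038 W


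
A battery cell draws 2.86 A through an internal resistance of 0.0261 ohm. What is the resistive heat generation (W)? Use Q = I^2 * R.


Q = I^2 * R = 2.86^2 * 0.0261 = 0.2135 W

0.2135 W


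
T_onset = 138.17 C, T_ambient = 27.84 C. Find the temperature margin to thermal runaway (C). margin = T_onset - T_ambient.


margin = T_onset - T_ambient = 138.17 - 27.84 = 110.33 C

110.33 C


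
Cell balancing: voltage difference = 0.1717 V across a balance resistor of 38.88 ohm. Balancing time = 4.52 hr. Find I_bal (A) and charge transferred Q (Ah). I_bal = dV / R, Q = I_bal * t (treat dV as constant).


I_bal = dV / R = 0.1717 / 38.88 = 0.0044162 A
Q = I_bal * t = 0.0044162 * 4.52 = 0.01996 Ah

I=0.0044162 A, Q=0.01996 Ah


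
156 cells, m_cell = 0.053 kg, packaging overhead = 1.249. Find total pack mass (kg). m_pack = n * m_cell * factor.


m_pack = n * m_cell * overhead = 156 * 0.053 * 1.249 = 10.33 kg

10.33 kg


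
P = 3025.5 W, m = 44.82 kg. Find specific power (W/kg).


SP = P / m = 3025.5 / 44.82 = 67.50 W/kg

67.50 W/kg


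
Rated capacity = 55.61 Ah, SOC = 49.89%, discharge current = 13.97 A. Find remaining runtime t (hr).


Step 1: remaining = SOC/100 * C_total = 49.89/100 * 55.61 = 27.744 Ah
Step 2: t = remaining / I = 27.744 / 13.97 = 1.986 hr

1.986 hr


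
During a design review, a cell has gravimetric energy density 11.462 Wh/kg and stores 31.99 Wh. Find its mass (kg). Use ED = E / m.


m = E / ED = 31.99 / 11.462 = 2.791 kg

2.791 kg


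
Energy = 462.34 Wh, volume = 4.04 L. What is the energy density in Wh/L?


Volumetric ED = 462.34 Wh / 4.04 L = 114.4 Wh/L

114.4 Wh/L


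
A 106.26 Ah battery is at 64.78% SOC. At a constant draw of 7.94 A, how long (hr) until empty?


Step 1: remaining = SOC/100 * C_total = 64.78/100 * 106.26 = 68.835 Ah
Step 2: t = remaining / I = 68.835 / 7.94 = 8.669 hr

8.669 hr


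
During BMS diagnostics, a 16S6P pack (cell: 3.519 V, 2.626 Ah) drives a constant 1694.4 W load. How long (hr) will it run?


Step 1: E_pack = Ns * V_cell * Np * C_cell = 16 * 3.519 * 6 * 2.626 = 887.13 Wh
Step 2: t = E_pack / P = 887.13 / 1694.4 = 0.5236 hr

0.5236 hr


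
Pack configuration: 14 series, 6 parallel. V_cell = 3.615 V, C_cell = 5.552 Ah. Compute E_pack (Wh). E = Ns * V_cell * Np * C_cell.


E = Ns * Vcell * Np * Ccell = 14 * 3.615 * 6 * 5.552 = 1686 Wh

1686 Wh


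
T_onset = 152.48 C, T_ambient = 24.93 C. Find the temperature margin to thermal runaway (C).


Safety margin = 152.48 C - 24.93 C = 127.55 C

127.55 C


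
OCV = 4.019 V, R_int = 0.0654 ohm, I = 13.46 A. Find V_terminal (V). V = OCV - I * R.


IR drop = 13.46 * 0.0654 = 0.88028 V
V = 4.019 - 0.88028 = 3.139 V

3.139 V


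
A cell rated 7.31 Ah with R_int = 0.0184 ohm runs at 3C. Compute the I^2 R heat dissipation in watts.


Step 1: I = C_rate * capacity = 3 * 7.31 = 21.93 A
Step 2: Q = I^2 * R = 21.93^2 * 0.0184 = 480.92 * 0.0184 = 8.849 W

8.849 W


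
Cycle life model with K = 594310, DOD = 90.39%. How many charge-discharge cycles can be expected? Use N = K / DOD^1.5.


DOD^1.5 = 859.37
N = K / DOD^1.5 = 594310 / 859.37 = 691.6

691.6 cycles


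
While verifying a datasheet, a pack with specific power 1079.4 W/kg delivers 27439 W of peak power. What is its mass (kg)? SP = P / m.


m = P / SP = 27439 / 1079.4 = 25.42 kg

25.42 kg


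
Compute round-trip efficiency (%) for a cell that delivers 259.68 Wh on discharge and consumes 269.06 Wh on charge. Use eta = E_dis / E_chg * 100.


eta_e = E_dis / E_chg * 100 = 259.68 / 269.06 * 100 = 96.51%

96.51%


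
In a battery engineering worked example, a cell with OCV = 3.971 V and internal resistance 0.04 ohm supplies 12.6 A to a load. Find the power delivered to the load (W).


Step 1: V_terminal = OCV - I*R = 3.971 - 12.6 * 0.04 = 3.467 V
Step 2: P_out = V_terminal * I = 3.467 * 12.6 = 43.68 W

43.68 W


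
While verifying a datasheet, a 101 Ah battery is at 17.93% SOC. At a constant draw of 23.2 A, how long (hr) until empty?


Step 1: remaining = SOC/100 * C_total = 17.93/100 * 101 = 18.109 Ah
Step 2: t = remaining / I = 18.109 / 23.2 = 0.7806 hr

0.7806 hr


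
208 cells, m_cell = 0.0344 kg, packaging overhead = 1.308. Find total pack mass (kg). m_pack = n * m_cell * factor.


m_pack = n * m_cell * overhead = 208 * 0.0344 * 1.308 = 9.359 kg

9.359 kg


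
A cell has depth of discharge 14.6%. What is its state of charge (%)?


SOC = 100 - DOD = 100 - 14.6 = 85.4%

85.4%


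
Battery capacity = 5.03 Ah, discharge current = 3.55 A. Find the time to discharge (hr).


t = capacity / current = 5.03 / 3.55 = 1.417 hr

1.417 hr


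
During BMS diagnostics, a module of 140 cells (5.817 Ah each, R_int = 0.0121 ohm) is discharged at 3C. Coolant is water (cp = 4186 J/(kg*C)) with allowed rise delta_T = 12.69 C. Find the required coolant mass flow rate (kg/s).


Step 1: I = 3 * 5.817 = 17.451 A
Step 2: Q_cell = I^2 * R = 17.451^2 * 0.0121 = 3.6849 W
Step 3: Q_total = 140 * 3.6849 = 515.89 W
Step 4: m_dot = Q_total / (cp * dT) = 515.89 / (4186 * 12.69) = 0.009712 kg/s

0.009712 kg/s


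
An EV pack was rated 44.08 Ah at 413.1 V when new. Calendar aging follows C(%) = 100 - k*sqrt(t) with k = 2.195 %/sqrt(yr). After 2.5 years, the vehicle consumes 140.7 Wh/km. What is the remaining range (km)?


Step 1: capacity retention = 100 - 2.195 * sqrt(2.5) = 100 - 2.195 * 1.5811 = 96.529%
Step 2: C_now = 44.08 * 96.529/100 = 42.55 Ah
Step 3: E_pack = V * C_now = 413.1 * 42.55 = 17577 Wh
Step 4: range = E_pack / consumption = 17577 / 140.7 = 124.9 km

124.9 km


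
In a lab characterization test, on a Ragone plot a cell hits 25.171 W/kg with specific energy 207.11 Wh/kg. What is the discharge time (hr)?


t = E / P = 207.11 / 25.171 = 8.228 hr

8.228 hr


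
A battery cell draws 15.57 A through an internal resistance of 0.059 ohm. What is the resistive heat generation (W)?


I^2 = 242.42
Q = 242.42 * 0.059 = 14.30 W

14.30 W


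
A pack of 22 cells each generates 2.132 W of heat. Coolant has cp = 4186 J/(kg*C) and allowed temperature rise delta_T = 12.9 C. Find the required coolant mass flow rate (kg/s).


Q_total = 22 * 2.132 = 46.904 W
m_dot = Q_total / (cp * dT) = 46.904 / (4186 * 12.9) = 8.686e-04 kg/s

8.686e-04 kg/s


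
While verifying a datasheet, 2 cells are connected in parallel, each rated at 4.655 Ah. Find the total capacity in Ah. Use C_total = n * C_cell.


C_total = 2 * 4.655 = 9.31 Ah

9.31 Ah


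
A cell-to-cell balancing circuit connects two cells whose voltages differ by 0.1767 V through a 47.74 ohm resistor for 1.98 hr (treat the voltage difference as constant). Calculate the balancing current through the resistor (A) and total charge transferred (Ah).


I_bal = dV / R = 0.1767 / 47.74 = 0.0037013 A
Q = I_bal * t = 0.0037013 * 1.98 = 0.007329 Ah

I=0.0037013 A, Q=0.007329 Ah


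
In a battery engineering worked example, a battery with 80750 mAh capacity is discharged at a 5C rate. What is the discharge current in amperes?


Convert: capacity = 80750 mAh = 80.75 Ah
At 5C: I = 5 * 80.75 Ah = 403.75 A

403.75 A


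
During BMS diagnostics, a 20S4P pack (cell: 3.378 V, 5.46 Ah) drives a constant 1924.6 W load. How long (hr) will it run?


Step 1: E_pack = Ns * V_cell * Np * C_cell = 20 * 3.378 * 4 * 5.46 = 1475.5 Wh
Step 2: t = E_pack / P = 1475.5 / 1924.6 = 0.7667 hr

0.7667 hr


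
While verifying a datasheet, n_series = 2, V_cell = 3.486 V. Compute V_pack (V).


V_pack = n * V_cell = 2 * 3.486 = 6.972 V

6.972 V


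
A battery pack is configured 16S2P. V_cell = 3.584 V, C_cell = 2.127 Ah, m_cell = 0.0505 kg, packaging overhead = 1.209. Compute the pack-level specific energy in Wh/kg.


Step 1: V_pack = 16 * 3.584 = 57.344 V
Step 2: C_pack = 2 * 2.127 = 4.254 Ah
Step 3: E_pack = V_pack * C_pack = 57.344 * 4.254 = 243.94 Wh
Step 4: m_pack = 16 * 2 * 0.0505 * 1.209 = 1.9537 kg
Step 5: ED = E_pack / m_pack = 243.94 / 1.9537 = 124.9 Wh/kg

124.9 Wh/kg


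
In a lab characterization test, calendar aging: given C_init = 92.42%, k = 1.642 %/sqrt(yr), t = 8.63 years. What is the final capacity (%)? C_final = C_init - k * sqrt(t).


sqrt(t) = sqrt(8.63) = 2.9377
C_final = 92.42 - 1.642 * 2.9377 = 87.60%

87.60%


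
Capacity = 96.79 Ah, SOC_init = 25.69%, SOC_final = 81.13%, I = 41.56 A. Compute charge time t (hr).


delta_Ah = 96.79 * (81.13 - 25.69) / 100 = 53.66 Ah
t = delta_Ah / I = 53.66 / 41.56 = 1.291 hr

1.291 hr


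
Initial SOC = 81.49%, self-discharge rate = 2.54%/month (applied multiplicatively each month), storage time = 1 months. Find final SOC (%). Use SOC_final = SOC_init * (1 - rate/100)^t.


decay = (1 - 2.54/100)^1 = 0.9746
SOC_final = 81.49 * 0.9746 = 79.42%

79.42%


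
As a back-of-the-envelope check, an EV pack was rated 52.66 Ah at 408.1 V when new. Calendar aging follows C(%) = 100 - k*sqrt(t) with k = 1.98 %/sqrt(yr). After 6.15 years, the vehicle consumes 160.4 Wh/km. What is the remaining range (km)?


Step 1: capacity retention = 100 - 1.98 * sqrt(6.15) = 100 - 1.98 * 2.4799 = 95.09%
Step 2: C_now = 52.66 * 95.09/100 = 50.074 Ah
Step 3: E_pack = V * C_now = 408.1 * 50.074 = 20435 Wh
Step 4: range = E_pack / consumption = 20435 / 160.4 = 127.4 km

127.4 km


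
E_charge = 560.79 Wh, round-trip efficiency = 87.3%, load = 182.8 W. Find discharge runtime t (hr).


Step 1: E_discharge = eta/100 * E_charge = 87.3/100 * 560.79 = 489.57 Wh
Step 2: t = E_discharge / P = 489.57 / 182.8 = 2.678 hr

2.678 hr


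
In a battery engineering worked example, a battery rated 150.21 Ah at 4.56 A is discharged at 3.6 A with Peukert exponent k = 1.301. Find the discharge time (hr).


t_rated = C / I_rated = 150.21 / 4.56 = 32.941 hr
(I_rated/I)^k = (1.2667)^1.301 = 1.3601
t = t_rated * (I_rated/I)^k = 32.941 * 1.3601 = 44.80 hr

44.80 hr


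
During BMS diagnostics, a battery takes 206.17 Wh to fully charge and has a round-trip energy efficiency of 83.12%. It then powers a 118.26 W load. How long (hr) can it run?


Step 1: E_discharge = eta/100 * E_charge = 83.12/100 * 206.17 = 171.37 Wh
Step 2: t = E_discharge / P = 171.37 / 118.26 = 1.449 hr

1.449 hr


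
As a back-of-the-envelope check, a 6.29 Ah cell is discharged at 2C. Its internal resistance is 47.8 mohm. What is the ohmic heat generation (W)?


Convert: R = 47.8 mohm = 0.0478 ohm
Step 1: I = C_rate * capacity = 2 * 6.29 = 12.58 A
Step 2: Q = I^2 * R = 12.58^2 * 0.0478 = 158.26 * 0.0478 = 7.565 W

7.565 W


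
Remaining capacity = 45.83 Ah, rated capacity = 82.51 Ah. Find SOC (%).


SOC = (remaining / total) * 100 = (45.83 / 82.51) * 100 = 55.54%

55.54%


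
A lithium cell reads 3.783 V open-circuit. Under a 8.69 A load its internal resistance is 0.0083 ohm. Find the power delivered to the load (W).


Step 1: V_terminal = OCV - I*R = 3.783 - 8.69 * 0.0083 = 3.7109 V
Step 2: P_out = V_terminal * I = 3.7109 * 8.69 = 32.25 W

32.25 W


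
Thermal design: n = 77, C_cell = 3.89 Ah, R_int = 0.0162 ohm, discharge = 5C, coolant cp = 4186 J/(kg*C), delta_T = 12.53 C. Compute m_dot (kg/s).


Step 1: I = 5 * 3.89 = 19.45 A
Step 2: Q_cell = I^2 * R = 19.45^2 * 0.0162 = 6.1285 W
Step 3: Q_total = 77 * 6.1285 = 471.89 W
Step 4: m_dot = Q_total / (cp * dT) = 471.89 / (4186 * 12.53) = 0.008997 kg/s

0.008997 kg/s


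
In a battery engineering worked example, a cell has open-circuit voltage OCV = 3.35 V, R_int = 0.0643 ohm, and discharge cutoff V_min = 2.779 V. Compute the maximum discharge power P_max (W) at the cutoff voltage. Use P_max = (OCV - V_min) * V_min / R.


dV = OCV - V_min = 0.571 V (so I_max = dV / R)
P_max = dV * V_min / R = 0.571 * 2.779 / 0.0643 = 24.68 W

24.68 W


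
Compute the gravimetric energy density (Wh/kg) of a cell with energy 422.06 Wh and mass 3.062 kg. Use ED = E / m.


Specific energy = 422.06 Wh / 3.062 kg = 137.8 Wh/kg

137.8 Wh/kg


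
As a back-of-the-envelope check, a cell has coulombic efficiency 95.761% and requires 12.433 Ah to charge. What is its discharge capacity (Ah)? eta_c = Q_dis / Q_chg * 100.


Q_dis = eta/100 * Q_chg = 95.761/100 * 12.433 = 11.91 Ah

11.91 Ah


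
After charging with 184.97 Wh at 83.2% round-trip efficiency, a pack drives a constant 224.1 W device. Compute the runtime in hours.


Step 1: E_discharge = eta/100 * E_charge = 83.2/100 * 184.97 = 153.9 Wh
Step 2: t = E_discharge / P = 153.9 / 224.1 = 0.6867 hr

0.6867 hr


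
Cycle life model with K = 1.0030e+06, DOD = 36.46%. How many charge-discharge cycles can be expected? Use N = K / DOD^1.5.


DOD^1.5 = 220.15
N = K / DOD^1.5 = 1.0030e+06 / 220.15 = 4556

4556 cycles


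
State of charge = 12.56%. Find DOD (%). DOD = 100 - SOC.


Complement of SOC: DOD = 100% - 12.56% = 87.44%

87.44%


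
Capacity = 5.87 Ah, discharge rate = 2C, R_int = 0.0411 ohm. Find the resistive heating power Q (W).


Step 1: I = C_rate * capacity = 2 * 5.87 = 11.74 A
Step 2: Q = I^2 * R = 11.74^2 * 0.0411 = 137.83 * 0.0411 = 5.665 W

5.665 W


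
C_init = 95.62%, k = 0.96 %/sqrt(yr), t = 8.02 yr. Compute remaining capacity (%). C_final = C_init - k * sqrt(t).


sqrt(t) = sqrt(8.02) = 2.832
C_final = 95.62 - 0.96 * 2.832 = 92.90%

92.90%


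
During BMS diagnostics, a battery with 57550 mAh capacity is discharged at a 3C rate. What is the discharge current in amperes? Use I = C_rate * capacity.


Convert: capacity = 57550 mAh = 57.55 Ah
At 3C: I = 3 * 57.55 Ah = 172.65 A

172.65 A


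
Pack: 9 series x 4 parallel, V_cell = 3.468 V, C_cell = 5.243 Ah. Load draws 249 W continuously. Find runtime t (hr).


Step 1: E_pack = Ns * V_cell * Np * C_cell = 9 * 3.468 * 4 * 5.243 = 654.58 Wh
Step 2: t = E_pack / P = 654.58 / 249 = 2.629 hr

2.629 hr


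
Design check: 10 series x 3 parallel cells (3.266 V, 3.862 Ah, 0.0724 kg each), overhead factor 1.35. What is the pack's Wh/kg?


Step 1: V_pack = 10 * 3.266 = 32.66 V
Step 2: C_pack = 3 * 3.862 = 11.586 Ah
Step 3: E_pack = V_pack * C_pack = 32.66 * 11.586 = 378.4 Wh
Step 4: m_pack = 10 * 3 * 0.0724 * 1.35 = 2.9322 kg
Step 5: ED = E_pack / m_pack = 378.4 / 2.9322 = 129.0 Wh/kg

129.0 Wh/kg


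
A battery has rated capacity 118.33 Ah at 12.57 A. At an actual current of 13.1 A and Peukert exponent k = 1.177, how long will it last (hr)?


t_rated = C / I_rated = 118.33 / 12.57 = 9.4137 hr
(I_rated/I)^k = (0.95954)^1.177 = 0.95255
t = t_rated * (I_rated/I)^k = 9.4137 * 0.95255 = 8.967 hr

8.967 hr


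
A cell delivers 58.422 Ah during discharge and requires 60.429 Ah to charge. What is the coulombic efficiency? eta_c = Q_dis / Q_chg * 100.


Coulombic efficiency = 58.422/60.429 * 100% = 96.68%

96.68%


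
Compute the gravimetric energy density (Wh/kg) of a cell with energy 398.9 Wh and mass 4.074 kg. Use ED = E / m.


Specific energy = 398.9 Wh / 4.074 kg = 97.91 Wh/kg

97.91 Wh/kg


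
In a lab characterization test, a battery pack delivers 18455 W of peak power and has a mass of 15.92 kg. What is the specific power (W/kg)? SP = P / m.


SP = P / m = 18455 / 15.92 = 1159 W/kg

1159 W/kg


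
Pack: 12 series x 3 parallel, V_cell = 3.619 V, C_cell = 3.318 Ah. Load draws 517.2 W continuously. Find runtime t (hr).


Step 1: E_pack = Ns * V_cell * Np * C_cell = 12 * 3.619 * 3 * 3.318 = 432.28 Wh
Step 2: t = E_pack / P = 432.28 / 517.2 = 0.8358 hr

0.8358 hr


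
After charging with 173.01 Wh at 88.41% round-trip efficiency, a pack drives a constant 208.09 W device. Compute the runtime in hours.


Step 1: E_discharge = eta/100 * E_charge = 88.41/100 * 173.01 = 152.96 Wh
Step 2: t = E_discharge / P = 152.96 / 208.09 = 0.7351 hr

0.7351 hr


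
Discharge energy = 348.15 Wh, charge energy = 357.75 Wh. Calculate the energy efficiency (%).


Round-trip efficiency = 348.15/357.75 * 100% = 97.32%

97.32%


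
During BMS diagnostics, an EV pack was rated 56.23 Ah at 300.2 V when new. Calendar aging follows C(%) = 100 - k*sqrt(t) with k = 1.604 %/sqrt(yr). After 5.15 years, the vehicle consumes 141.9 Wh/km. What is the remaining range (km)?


Step 1: capacity retention = 100 - 1.604 * sqrt(5.15) = 100 - 1.604 * 2.2694 = 96.36%
Step 2: C_now = 56.23 * 96.36/100 = 54.183 Ah
Step 3: E_pack = V * C_now = 300.2 * 54.183 = 16266 Wh
Step 4: range = E_pack / consumption = 16266 / 141.9 = 114.6 km

114.6 km


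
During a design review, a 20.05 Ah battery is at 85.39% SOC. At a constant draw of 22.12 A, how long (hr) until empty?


Step 1: remaining = SOC/100 * C_total = 85.39/100 * 20.05 = 17.121 Ah
Step 2: t = remaining / I = 17.121 / 22.12 = 0.7740 hr

0.7740 hr


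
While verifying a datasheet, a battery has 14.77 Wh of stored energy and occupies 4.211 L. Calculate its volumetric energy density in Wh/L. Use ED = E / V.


Volumetric ED = 14.77 Wh / 4.211 L = 3.507 Wh/L

3.507 Wh/L


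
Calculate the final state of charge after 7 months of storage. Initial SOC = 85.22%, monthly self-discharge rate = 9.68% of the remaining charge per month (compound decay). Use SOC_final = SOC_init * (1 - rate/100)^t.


Monthly retention factor = 1 - 9.68/100 = 0.9032
Over 7 months: factor^7 = 0.49033
SOC_final = 85.22 * 0.49033 = 41.79%

41.79%


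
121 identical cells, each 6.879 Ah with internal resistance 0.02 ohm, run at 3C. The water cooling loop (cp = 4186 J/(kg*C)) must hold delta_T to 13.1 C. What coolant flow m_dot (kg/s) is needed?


Step 1: I = 3 * 6.879 = 20.637 A
Step 2: Q_cell = I^2 * R = 20.637^2 * 0.02 = 8.5177 W
Step 3: Q_total = 121 * 8.5177 = 1030.6 W
Step 4: m_dot = Q_total / (cp * dT) = 1030.6 / (4186 * 13.1) = 0.01879 kg/s

0.01879 kg/s


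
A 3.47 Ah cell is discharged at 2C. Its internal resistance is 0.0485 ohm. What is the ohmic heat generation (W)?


Step 1: I = C_rate * capacity = 2 * 3.47 = 6.94 A
Step 2: Q = I^2 * R = 6.94^2 * 0.0485 = 48.164 * 0.0485 = 2.336 W

2.336 W


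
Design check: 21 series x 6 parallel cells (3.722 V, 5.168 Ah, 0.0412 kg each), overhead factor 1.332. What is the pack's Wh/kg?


Step 1: V_pack = 21 * 3.722 = 78.162 V
Step 2: C_pack = 6 * 5.168 = 31.008 Ah
Step 3: E_pack = V_pack * C_pack = 78.162 * 31.008 = 2423.6 Wh
Step 4: m_pack = 21 * 6 * 0.0412 * 1.332 = 6.9147 kg
Step 5: ED = E_pack / m_pack = 2423.6 / 6.9147 = 350.5 Wh/kg

350.5 Wh/kg


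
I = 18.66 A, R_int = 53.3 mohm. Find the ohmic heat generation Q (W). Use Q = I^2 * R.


Convert: R = 53.3 mohm = 0.0533 ohm
I^2 = 348.2
Q = 348.2 * 0.0533 = 18.56 W

18.56 W


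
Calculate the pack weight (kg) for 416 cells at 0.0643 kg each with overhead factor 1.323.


Cell mass sum = 416 * 0.0643 = 26.749 kg
With overhead 1.323: m_pack = 26.749 * 1.323 = 35.39 kg

35.39 kg


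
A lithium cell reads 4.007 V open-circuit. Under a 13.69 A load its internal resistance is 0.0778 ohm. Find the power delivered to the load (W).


Step 1: V_terminal = OCV - I*R = 4.007 - 13.69 * 0.0778 = 2.9419 V
Step 2: P_out = V_terminal * I = 2.9419 * 13.69 = 40.27 W

40.27 W


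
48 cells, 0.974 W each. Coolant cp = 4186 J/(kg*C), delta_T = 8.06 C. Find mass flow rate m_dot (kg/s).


Step 1: Total heat Q = 48 * 0.974 W = 46.752 W
Step 2: denom = cp * dT = 4186 * 8.06 = 33739
Step 3: m_dot = 46.752 / 33739 = 0.001386 kg/s

0.001386 kg/s


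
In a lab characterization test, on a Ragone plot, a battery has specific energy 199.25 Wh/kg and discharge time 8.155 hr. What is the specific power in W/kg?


Specific power = 199.25 Wh/kg / 8.155 hr = 24.43 W/kg

24.43 W/kg


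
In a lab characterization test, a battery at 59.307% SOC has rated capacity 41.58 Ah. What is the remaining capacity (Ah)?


remaining = SOC / 100 * total = 59.307 / 100 * 41.58 = 24.66 Ah

24.66 Ah


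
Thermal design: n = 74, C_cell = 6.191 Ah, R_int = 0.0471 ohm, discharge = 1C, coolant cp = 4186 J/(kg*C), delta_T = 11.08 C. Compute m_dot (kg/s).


Step 1: I = 1 * 6.191 = 6.191 A
Step 2: Q_cell = I^2 * R = 6.191^2 * 0.0471 = 1.8053 W
Step 3: Q_total = 74 * 1.8053 = 133.59 W
Step 4: m_dot = Q_total / (cp * dT) = 133.59 / (4186 * 11.08) = 0.002880 kg/s

0.002880 kg/s


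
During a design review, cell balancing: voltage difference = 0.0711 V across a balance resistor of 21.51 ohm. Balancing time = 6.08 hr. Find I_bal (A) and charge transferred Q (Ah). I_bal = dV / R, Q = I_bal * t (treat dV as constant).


I_bal = dV / R = 0.0711 / 21.51 = 0.0033054 A
Q = I_bal * t = 0.0033054 * 6.08 = 0.02010 Ah

I=0.0033054 A, Q=0.02010 Ah


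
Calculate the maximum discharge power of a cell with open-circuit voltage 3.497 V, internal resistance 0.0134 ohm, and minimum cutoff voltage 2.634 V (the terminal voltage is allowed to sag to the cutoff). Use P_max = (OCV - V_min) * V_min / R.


P_max = (OCV - V_min) * V_min / R = (3.497 - 2.634) * 2.634 / 0.0134 = 0.863 * 2.634 / 0.0134 = 169.6 W

169.6 W


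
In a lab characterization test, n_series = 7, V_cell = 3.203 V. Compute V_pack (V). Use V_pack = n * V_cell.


With 7 cells in series at 3.203 V each, V_pack = 22.421 V

22.421 V


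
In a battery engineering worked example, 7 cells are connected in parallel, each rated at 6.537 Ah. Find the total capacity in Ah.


Parallel capacities add: 7 * 6.537 Ah = 45.759 Ah

45.759 Ah


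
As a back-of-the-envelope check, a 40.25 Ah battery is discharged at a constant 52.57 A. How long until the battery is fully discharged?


Runtime = 40.25 Ah / 52.57 A = 0.7656 hr

0.7656 hr


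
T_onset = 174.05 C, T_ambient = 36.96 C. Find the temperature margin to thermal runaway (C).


Safety margin = 174.05 C - 36.96 C = 137.09 C

137.09 C


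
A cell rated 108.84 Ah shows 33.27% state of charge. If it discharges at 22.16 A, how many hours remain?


Step 1: remaining = SOC/100 * C_total = 33.27/100 * 108.84 = 36.211 Ah
Step 2: t = remaining / I = 36.211 / 22.16 = 1.634 hr

1.634 hr


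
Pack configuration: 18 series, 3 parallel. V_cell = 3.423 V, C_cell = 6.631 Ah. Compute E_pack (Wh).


E = Ns * Vcell * Np * Ccell = 18 * 3.423 * 3 * 6.631 = 1226 Wh

1226 Wh


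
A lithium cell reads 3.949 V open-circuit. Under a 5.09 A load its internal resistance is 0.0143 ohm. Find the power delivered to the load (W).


Step 1: V_terminal = OCV - I*R = 3.949 - 5.09 * 0.0143 = 3.8762 V
Step 2: P_out = V_terminal * I = 3.8762 * 5.09 = 19.73 W

19.73 W


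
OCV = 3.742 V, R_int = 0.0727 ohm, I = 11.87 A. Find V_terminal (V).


V = OCV - I*R = 3.742 - 11.87 * 0.0727 = 2.879 V

2.879 V


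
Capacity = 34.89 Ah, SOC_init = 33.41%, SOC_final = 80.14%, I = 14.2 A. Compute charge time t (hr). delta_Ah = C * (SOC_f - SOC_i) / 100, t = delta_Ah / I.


delta_Ah = 34.89 * (80.14 - 33.41) / 100 = 16.304 Ah
t = delta_Ah / I = 16.304 / 14.2 = 1.148 hr

1.148 hr


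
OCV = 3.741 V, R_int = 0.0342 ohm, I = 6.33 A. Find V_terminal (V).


V = OCV - I*R = 3.741 - 6.33 * 0.0342 = 3.525 V

3.525 V


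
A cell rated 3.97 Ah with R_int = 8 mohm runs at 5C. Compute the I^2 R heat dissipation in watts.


Convert: R = 8 mohm = 0.008 ohm
Step 1: I = C_rate * capacity = 5 * 3.97 = 19.85 A
Step 2: Q = I^2 * R = 19.85^2 * 0.008 = 394.02 * 0.008 = 3.152 W

3.152 W


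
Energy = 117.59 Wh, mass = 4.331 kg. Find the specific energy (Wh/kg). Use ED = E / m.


ED = E / m = 117.59 / 4.331 = 27.15 Wh/kg

27.15 Wh/kg


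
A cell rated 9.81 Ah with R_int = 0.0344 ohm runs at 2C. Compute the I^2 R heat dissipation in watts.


Step 1: I = C_rate * capacity = 2 * 9.81 = 19.62 A
Step 2: Q = I^2 * R = 19.62^2 * 0.0344 = 384.94 * 0.0344 = 13.24 W

13.24 W


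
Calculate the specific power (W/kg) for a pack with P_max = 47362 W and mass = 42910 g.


Convert: m = 42910 g = 42.91 kg
SP = P / m = 47362 / 42.91 = 1104 W/kg

1104 W/kg


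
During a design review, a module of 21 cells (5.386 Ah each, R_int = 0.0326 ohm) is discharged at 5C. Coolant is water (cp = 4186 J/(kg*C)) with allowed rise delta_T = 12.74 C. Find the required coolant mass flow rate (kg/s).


Step 1: I = 5 * 5.386 = 26.93 A
Step 2: Q_cell = I^2 * R = 26.93^2 * 0.0326 = 23.642 W
Step 3: Q_total = 21 * 23.642 = 496.48 W
Step 4: m_dot = Q_total / (cp * dT) = 496.48 / (4186 * 12.74) = 0.009310 kg/s

0.009310 kg/s


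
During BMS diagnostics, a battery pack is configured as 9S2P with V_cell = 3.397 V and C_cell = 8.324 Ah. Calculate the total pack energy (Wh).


E = Ns * Vcell * Np * Ccell = 9 * 3.397 * 2 * 8.324 = 509.0 Wh

509.0 Wh


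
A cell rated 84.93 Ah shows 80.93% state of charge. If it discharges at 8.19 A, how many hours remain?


Step 1: remaining = SOC/100 * C_total = 80.93/100 * 84.93 = 68.734 Ah
Step 2: t = remaining / I = 68.734 / 8.19 = 8.392 hr

8.392 hr


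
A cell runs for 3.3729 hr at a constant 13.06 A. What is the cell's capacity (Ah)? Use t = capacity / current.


C = I * t = 13.06 * 3.3729 = 44.05 Ah

44.05 Ah


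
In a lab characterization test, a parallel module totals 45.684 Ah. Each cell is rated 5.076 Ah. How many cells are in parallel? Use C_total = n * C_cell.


n = C_total / C_cell = 45.684 / 5.076 = 9

9


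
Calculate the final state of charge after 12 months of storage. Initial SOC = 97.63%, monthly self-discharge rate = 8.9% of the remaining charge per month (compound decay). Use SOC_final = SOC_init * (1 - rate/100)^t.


Monthly retention factor = 1 - 8.9/100 = 0.911
Over 12 months: factor^12 = 0.32675
SOC_final = 97.63 * 0.32675 = 31.90%

31.90%


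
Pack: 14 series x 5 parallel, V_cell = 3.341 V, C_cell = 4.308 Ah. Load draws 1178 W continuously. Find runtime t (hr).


Step 1: E_pack = Ns * V_cell * Np * C_cell = 14 * 3.341 * 5 * 4.308 = 1007.5 Wh
Step 2: t = E_pack / P = 1007.5 / 1178 = 0.8553 hr

0.8553 hr
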